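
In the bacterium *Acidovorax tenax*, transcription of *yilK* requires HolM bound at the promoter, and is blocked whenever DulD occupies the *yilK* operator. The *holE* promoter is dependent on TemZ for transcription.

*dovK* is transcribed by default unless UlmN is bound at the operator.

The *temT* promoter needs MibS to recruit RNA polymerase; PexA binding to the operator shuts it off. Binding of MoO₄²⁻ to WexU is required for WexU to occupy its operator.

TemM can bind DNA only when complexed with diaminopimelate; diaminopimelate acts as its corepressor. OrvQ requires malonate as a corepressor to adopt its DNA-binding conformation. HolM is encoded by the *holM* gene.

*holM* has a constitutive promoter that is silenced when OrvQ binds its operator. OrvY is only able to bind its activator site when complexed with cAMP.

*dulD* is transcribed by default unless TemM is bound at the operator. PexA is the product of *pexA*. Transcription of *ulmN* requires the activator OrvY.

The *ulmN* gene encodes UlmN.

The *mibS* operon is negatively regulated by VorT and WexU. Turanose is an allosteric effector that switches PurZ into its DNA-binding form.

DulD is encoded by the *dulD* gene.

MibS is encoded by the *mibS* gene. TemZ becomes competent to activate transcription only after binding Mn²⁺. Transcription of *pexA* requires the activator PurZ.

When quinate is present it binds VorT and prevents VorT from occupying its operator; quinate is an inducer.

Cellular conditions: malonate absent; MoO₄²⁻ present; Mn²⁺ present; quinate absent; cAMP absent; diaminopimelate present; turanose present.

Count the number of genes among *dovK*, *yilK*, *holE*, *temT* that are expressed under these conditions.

cAMP is absent, so OrvY is inactive.
Required activator OrvY is absent, so *ulmN* is not transcribed.
So UlmN is not produced.
With no repressor bound, *dovK* is transcribed.
→ *dovK* is ON.
Diaminopimelate is present, so TemM is active.
With repressor TemM bound, *dulD* is not transcribed.
So DulD is not produced.
Malonate is absent, so OrvQ is inactive.
With no repressor bound, *holM* is transcribed.
So HolM is produced and active.
No repressor is bound and HolM is active, so *yilK* is transcribed.
→ *yilK* is ON.
Mn²⁺ is present, so TemZ is active.
No repressor is bound and TemZ is active, so *holE* is transcribed.
→ *holE* is ON.
Turanose is present, so PurZ is active.
No repressor is bound and PurZ is active, so *pexA* is transcribed.
So PexA is produced and active.
Quinate is absent, so VorT is active.
MoO₄²⁻ is present, so WexU is active.
With repressor VorT bound, *mibS* is not transcribed.
So MibS is not produced.
With repressor PexA bound, *temT* is not transcribed.
→ *temT* is OFF.
3 of the 4 genes are transcribed.

3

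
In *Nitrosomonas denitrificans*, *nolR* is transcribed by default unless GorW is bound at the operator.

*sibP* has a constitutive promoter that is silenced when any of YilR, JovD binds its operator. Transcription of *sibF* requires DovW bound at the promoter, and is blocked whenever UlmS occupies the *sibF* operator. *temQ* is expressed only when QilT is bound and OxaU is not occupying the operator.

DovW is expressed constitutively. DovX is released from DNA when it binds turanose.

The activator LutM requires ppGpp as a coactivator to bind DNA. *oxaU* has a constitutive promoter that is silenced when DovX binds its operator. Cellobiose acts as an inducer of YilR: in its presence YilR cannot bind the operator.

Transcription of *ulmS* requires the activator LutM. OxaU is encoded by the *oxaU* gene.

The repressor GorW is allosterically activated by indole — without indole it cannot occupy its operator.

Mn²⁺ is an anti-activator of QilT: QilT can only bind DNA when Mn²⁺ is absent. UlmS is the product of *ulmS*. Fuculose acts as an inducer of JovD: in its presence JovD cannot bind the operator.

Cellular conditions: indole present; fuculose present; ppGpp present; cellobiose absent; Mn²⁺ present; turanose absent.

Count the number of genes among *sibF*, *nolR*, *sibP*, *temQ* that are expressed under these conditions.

0

DovW is produced constitutively and is active.
ppGpp is present, so LutM is active.
No repressor is bound and LutM is active, so *ulmS* is transcribed.
So UlmS is produced and active.
With repressor UlmS bound, *sibF* is not transcribed.
→ *sibF* is OFF.
Indole is present, so GorW is active.
With repressor GorW bound, *nolR* is not transcribed.
→ *nolR* is OFF.
Cellobiose is absent, so YilR is active.
Fuculose is present, so JovD is inactive.
With repressor YilR bound, *sibP* is not transcribed.
→ *sibP* is OFF.
Turanose is absent, so DovX is active.
With repressor DovX bound, *oxaU* is not transcribed.
So OxaU is not produced.
Mn²⁺ is present, so QilT is inactive.
Required activator QilT is absent, so *temQ* is not transcribed.
→ *temQ* is OFF.
0 of the 4 genes are transcribed.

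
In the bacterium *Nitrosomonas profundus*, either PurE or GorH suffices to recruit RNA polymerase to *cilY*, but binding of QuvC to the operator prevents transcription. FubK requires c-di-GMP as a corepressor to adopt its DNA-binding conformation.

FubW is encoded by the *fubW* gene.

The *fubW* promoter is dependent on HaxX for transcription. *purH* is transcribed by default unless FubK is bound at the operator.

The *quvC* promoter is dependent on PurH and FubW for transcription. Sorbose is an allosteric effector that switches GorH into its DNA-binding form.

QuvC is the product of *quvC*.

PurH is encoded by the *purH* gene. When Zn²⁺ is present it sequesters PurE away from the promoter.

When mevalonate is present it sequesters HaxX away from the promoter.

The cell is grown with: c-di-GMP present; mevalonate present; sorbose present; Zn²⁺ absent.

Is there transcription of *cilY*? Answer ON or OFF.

Zn²⁺ is absent, so PurE is active.
c-di-GMP is present, so FubK is active.
With repressor FubK bound, *purH* is not transcribed.
So PurH is not produced.
Mevalonate is present, so HaxX is inactive.
Required activator HaxX is absent, so *fubW* is not transcribed.
So FubW is not produced.
Required activator PurH is absent, so *quvC* is not transcribed.
So QuvC is not produced.
Sorbose is present, so GorH is active.
Activator PurE is present, so *cilY* is transcribed.

ON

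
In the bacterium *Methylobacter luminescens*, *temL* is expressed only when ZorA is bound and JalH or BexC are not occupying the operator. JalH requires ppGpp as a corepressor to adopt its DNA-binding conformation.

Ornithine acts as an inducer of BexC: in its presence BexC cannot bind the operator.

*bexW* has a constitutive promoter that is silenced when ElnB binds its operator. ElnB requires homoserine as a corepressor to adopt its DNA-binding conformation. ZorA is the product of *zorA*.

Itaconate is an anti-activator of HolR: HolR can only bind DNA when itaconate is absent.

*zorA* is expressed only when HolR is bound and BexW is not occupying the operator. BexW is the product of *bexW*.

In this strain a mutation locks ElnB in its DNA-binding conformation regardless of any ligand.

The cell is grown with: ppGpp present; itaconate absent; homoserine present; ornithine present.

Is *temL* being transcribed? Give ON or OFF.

OFF

ElnB is constitutively active in this strain.
With repressor ElnB bound, *bexW* is not transcribed.
So BexW is not produced.
Itaconate is absent, so HolR is active.
No repressor is bound and HolR is active, so *zorA* is transcribed.
So ZorA is produced and active.
ppGpp is present, so JalH is active.
Ornithine is present, so BexC is inactive.
With repressor JalH bound, *temL* is not transcribed.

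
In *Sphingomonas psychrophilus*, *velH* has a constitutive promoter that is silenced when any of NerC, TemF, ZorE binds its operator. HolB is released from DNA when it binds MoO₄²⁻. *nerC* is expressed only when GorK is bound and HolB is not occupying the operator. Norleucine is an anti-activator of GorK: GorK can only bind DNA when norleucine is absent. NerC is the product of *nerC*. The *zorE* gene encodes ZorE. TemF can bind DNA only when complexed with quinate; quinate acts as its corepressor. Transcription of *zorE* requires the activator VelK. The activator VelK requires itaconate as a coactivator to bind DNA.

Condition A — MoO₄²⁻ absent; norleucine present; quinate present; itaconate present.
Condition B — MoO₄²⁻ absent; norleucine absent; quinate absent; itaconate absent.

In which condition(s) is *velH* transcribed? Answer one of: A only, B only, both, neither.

Condition A:
MoO₄²⁻ is absent, so HolB is active.
Norleucine is present, so GorK is inactive.
With repressor HolB bound, *nerC* is not transcribed.
So NerC is not produced.
Quinate is present, so TemF is active.
Itaconate is present, so VelK is active.
No repressor is bound and VelK is active, so *zorE* is transcribed.
So ZorE is produced and active.
With repressor TemF bound, *velH* is not transcribed.
→ *velH* is OFF in A.
Condition B:
MoO₄²⁻ is absent, so HolB is active.
Norleucine is absent, so GorK is active.
With repressor HolB bound, *nerC* is not transcribed.
So NerC is not produced.
Quinate is absent, so TemF is inactive.
Itaconate is absent, so VelK is inactive.
Required activator VelK is absent, so *zorE* is not transcribed.
So ZorE is not produced.
With no repressor bound, *velH* is transcribed.
→ *velH* is ON in B.

B only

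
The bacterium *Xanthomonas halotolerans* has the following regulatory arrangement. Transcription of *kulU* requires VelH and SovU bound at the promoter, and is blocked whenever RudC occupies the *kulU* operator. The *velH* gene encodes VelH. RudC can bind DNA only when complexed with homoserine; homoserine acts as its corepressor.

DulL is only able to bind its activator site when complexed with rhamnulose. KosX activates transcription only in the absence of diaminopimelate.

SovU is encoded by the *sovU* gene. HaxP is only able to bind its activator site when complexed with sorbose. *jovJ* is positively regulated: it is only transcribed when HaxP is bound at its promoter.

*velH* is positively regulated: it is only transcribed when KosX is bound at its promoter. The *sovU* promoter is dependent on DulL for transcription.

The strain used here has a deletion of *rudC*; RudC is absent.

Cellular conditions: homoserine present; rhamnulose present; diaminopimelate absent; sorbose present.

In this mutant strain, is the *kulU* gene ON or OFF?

Diaminopimelate is absent, so KosX is active.
No repressor is bound and KosX is active, so *velH* is transcribed.
So VelH is produced and active.
Rhamnulose is present, so DulL is active.
No repressor is bound and DulL is active, so *sovU* is transcribed.
So SovU is produced and active.
RudC is non-functional in this strain, so it has no effect.
No repressor is bound and VelH and SovU are active, so *kulU* is transcribed.

ON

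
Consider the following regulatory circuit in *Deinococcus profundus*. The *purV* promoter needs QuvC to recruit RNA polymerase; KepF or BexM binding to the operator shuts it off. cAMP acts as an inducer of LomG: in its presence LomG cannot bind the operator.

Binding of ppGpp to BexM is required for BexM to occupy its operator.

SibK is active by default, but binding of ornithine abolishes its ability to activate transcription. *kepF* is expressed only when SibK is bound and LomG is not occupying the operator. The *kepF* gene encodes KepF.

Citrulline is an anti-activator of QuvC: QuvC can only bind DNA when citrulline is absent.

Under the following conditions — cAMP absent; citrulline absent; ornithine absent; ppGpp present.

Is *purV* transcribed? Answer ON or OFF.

OFF

Ornithine is absent, so SibK is active.
cAMP is absent, so LomG is active.
With repressor LomG bound, *kepF* is not transcribed.
So KepF is not produced.
ppGpp is present, so BexM is active.
Citrulline is absent, so QuvC is active.
With repressor BexM bound, *purV* is not transcribed.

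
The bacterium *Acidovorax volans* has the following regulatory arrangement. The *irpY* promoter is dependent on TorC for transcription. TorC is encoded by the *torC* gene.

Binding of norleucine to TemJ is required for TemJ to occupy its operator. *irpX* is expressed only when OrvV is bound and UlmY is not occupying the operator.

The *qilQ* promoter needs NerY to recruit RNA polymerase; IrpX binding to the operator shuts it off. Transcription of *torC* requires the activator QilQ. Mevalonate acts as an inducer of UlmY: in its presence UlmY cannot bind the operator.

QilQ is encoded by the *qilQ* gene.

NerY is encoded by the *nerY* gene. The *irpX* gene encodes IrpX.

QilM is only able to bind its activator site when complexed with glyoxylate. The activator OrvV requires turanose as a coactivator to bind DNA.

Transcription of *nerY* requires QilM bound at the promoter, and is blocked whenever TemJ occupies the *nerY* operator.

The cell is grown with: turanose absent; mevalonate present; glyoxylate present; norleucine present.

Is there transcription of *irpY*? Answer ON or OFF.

OFF

Glyoxylate is present, so QilM is active.
Norleucine is present, so TemJ is active.
With repressor TemJ bound, *nerY* is not transcribed.
So NerY is not produced.
Mevalonate is present, so UlmY is inactive.
Turanose is absent, so OrvV is inactive.
Required activator OrvV is absent, so *irpX* is not transcribed.
So IrpX is not produced.
Required activator NerY is absent, so *qilQ* is not transcribed.
So QilQ is not produced.
Required activator QilQ is absent, so *torC* is not transcribed.
So TorC is not produced.
Required activator TorC is absent, so *irpY* is not transcribed.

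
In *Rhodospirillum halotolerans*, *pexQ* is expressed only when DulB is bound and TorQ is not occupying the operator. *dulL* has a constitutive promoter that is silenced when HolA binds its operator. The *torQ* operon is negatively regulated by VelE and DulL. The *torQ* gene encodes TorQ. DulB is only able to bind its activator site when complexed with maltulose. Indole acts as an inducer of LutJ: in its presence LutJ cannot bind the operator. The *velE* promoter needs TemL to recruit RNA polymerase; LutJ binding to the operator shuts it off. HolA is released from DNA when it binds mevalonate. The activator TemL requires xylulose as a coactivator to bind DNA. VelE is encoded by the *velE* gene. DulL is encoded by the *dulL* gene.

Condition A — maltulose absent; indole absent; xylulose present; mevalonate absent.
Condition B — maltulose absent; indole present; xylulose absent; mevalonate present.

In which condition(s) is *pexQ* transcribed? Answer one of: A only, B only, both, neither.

neither

Condition A:
Maltulose is absent, so DulB is inactive.
Indole is absent, so LutJ is active.
Xylulose is present, so TemL is active.
With repressor LutJ bound, *velE* is not transcribed.
So VelE is not produced.
Mevalonate is absent, so HolA is active.
With repressor HolA bound, *dulL* is not transcribed.
So DulL is not produced.
With no repressor bound, *torQ* is transcribed.
So TorQ is produced and active.
With repressor TorQ bound, *pexQ* is not transcribed.
→ *pexQ* is OFF in A.
Condition B:
Maltulose is absent, so DulB is inactive.
Indole is present, so LutJ is inactive.
Xylulose is absent, so TemL is inactive.
Required activator TemL is absent, so *velE* is not transcribed.
So VelE is not produced.
Mevalonate is present, so HolA is inactive.
With no repressor bound, *dulL* is transcribed.
So DulL is produced and active.
With repressor DulL bound, *torQ* is not transcribed.
So TorQ is not produced.
Required activator DulB is absent, so *pexQ* is not transcribed.
→ *pexQ* is OFF in B.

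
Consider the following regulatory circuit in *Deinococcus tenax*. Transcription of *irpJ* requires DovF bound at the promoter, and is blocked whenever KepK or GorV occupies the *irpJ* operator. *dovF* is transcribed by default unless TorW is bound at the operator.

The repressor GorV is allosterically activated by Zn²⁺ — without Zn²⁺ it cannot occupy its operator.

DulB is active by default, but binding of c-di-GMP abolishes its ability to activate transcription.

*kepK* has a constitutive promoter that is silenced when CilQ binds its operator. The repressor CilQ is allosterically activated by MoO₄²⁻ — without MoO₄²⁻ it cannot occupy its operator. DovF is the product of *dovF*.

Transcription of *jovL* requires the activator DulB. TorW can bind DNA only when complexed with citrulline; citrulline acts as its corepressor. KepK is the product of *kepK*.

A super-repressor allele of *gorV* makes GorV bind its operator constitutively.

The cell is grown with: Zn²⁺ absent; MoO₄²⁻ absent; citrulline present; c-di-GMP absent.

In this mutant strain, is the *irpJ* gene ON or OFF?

MoO₄²⁻ is absent, so CilQ is inactive.
With no repressor bound, *kepK* is transcribed.
So KepK is produced and active.
GorV is constitutively active in this strain.
Citrulline is present, so TorW is active.
With repressor TorW bound, *dovF* is not transcribed.
So DovF is not produced.
With repressor KepK bound, *irpJ* is not transcribed.

OFF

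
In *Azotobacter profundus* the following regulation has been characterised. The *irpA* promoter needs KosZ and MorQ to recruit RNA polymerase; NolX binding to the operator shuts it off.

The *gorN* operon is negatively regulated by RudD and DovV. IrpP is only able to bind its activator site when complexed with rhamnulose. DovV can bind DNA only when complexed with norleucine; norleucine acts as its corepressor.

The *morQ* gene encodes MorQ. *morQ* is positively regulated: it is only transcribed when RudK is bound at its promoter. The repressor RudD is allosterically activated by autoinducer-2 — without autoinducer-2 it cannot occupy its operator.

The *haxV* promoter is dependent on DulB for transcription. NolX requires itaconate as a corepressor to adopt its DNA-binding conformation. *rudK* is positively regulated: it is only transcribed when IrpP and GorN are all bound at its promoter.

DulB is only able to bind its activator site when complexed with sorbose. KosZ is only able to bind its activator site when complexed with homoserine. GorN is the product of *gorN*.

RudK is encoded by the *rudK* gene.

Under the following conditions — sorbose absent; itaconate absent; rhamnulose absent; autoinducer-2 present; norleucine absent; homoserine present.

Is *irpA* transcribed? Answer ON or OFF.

Homoserine is present, so KosZ is active.
Rhamnulose is absent, so IrpP is inactive.
Autoinducer-2 is present, so RudD is active.
Norleucine is absent, so DovV is inactive.
With repressor RudD bound, *gorN* is not transcribed.
So GorN is not produced.
Required activator IrpP is absent, so *rudK* is not transcribed.
So RudK is not produced.
Required activator RudK is absent, so *morQ* is not transcribed.
So MorQ is not produced.
Itaconate is absent, so NolX is inactive.
Required activator MorQ is absent, so *irpA* is not transcribed.

OFF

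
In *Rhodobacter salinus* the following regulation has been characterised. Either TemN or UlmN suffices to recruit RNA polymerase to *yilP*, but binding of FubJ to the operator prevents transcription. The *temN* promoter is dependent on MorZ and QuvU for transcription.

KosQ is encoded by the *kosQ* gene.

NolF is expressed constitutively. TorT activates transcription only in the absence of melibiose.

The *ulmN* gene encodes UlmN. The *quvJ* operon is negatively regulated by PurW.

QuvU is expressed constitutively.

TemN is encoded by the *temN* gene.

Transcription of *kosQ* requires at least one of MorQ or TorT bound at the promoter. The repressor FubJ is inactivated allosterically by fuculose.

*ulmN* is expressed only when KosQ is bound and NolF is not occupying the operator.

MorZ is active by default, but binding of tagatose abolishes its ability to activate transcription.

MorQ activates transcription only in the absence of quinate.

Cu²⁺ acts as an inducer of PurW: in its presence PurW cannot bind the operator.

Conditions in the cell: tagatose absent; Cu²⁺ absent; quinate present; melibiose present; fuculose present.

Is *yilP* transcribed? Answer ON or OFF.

Tagatose is absent, so MorZ is active.
QuvU is produced constitutively and is active.
No repressor is bound and MorZ and QuvU are active, so *temN* is transcribed.
So TemN is produced and active.
NolF is produced constitutively and is active.
Quinate is present, so MorQ is inactive.
Melibiose is present, so TorT is inactive.
No activator is available at the *kosQ* promoter, so *kosQ* is not transcribed.
So KosQ is not produced.
With repressor NolF bound, *ulmN* is not transcribed.
So UlmN is not produced.
Fuculose is present, so FubJ is inactive.
Activator TemN is present, so *yilP* is transcribed.

ON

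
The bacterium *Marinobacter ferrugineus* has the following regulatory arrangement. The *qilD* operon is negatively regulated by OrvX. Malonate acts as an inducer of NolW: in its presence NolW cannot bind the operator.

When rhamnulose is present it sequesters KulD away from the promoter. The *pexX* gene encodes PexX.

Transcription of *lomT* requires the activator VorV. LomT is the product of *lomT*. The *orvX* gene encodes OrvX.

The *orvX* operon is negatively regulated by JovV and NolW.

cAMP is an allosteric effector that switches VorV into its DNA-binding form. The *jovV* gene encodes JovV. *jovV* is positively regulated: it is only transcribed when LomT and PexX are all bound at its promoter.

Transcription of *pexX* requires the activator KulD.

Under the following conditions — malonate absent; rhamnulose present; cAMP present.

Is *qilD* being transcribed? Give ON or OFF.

cAMP is present, so VorV is active.
No repressor is bound and VorV is active, so *lomT* is transcribed.
So LomT is produced and active.
Rhamnulose is present, so KulD is inactive.
Required activator KulD is absent, so *pexX* is not transcribed.
So PexX is not produced.
Required activator PexX is absent, so *jovV* is not transcribed.
So JovV is not produced.
Malonate is absent, so NolW is active.
With repressor NolW bound, *orvX* is not transcribed.
So OrvX is not produced.
With no repressor bound, *qilD* is transcribed.

ON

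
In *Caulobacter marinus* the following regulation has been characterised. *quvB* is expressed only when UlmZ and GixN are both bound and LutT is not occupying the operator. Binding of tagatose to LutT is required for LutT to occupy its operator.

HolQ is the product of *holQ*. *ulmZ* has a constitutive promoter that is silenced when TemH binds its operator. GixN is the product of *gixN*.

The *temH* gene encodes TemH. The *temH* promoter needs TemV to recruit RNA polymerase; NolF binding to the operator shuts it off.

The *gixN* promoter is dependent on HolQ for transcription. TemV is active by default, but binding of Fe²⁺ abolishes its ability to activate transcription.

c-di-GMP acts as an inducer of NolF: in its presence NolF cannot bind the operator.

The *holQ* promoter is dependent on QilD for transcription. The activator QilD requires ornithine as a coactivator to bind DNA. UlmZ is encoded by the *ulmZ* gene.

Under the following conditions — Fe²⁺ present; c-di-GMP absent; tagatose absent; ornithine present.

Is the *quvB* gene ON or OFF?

ON

Tagatose is absent, so LutT is inactive.
c-di-GMP is absent, so NolF is active.
Fe²⁺ is present, so TemV is inactive.
With repressor NolF bound, *temH* is not transcribed.
So TemH is not produced.
With no repressor bound, *ulmZ* is transcribed.
So UlmZ is produced and active.
Ornithine is present, so QilD is active.
No repressor is bound and QilD is active, so *holQ* is transcribed.
So HolQ is produced and active.
No repressor is bound and HolQ is active, so *gixN* is transcribed.
So GixN is produced and active.
No repressor is bound and UlmZ and GixN are active, so *quvB* is transcribed.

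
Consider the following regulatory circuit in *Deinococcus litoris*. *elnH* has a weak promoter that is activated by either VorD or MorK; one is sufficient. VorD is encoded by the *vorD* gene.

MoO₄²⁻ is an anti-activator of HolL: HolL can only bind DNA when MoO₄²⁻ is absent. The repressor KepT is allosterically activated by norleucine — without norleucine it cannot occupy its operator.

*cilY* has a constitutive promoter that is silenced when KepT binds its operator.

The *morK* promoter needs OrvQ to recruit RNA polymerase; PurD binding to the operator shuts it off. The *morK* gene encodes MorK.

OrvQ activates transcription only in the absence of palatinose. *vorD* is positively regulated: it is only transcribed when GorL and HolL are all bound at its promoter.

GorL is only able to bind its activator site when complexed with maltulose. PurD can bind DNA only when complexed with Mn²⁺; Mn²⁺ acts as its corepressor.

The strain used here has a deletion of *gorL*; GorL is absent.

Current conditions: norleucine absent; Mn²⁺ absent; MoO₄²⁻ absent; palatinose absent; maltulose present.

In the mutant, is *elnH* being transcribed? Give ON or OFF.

GorL is non-functional in this strain, so it has no effect.
MoO₄²⁻ is absent, so HolL is active.
Required activator GorL is absent, so *vorD* is not transcribed.
So VorD is not produced.
Palatinose is absent, so OrvQ is active.
Mn²⁺ is absent, so PurD is inactive.
No repressor is bound and OrvQ is active, so *morK* is transcribed.
So MorK is produced and active.
Activator MorK is present, so *elnH* is transcribed.

ON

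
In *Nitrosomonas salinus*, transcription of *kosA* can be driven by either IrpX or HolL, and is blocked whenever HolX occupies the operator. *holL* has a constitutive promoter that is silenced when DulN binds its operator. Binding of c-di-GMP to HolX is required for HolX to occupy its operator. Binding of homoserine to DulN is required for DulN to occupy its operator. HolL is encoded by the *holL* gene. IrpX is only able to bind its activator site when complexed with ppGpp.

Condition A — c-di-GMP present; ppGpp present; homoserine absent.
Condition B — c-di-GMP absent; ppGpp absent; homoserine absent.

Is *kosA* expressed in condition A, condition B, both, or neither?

Condition A:
c-di-GMP is present, so HolX is active.
ppGpp is present, so IrpX is active.
Homoserine is absent, so DulN is inactive.
With no repressor bound, *holL* is transcribed.
So HolL is produced and active.
With repressor HolX bound, *kosA* is not transcribed.
→ *kosA* is OFF in A.
Condition B:
c-di-GMP is absent, so HolX is inactive.
ppGpp is absent, so IrpX is inactive.
Homoserine is absent, so DulN is inactive.
With no repressor bound, *holL* is transcribed.
So HolL is produced and active.
Activator HolL is present, so *kosA* is transcribed.
→ *kosA* is ON in B.

B only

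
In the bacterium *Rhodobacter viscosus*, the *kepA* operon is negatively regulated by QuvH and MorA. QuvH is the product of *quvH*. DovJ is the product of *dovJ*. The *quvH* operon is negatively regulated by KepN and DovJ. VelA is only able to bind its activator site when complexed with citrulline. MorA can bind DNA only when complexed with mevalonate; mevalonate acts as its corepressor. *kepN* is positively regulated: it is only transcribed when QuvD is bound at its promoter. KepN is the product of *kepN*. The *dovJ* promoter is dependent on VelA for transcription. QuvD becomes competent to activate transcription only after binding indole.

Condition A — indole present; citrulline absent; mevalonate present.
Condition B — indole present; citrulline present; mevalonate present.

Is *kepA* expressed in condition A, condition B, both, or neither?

Condition A:
Indole is present, so QuvD is active.
No repressor is bound and QuvD is active, so *kepN* is transcribed.
So KepN is produced and active.
Citrulline is absent, so VelA is inactive.
Required activator VelA is absent, so *dovJ* is not transcribed.
So DovJ is not produced.
With repressor KepN bound, *quvH* is not transcribed.
So QuvH is not produced.
Mevalonate is present, so MorA is active.
With repressor MorA bound, *kepA* is not transcribed.
→ *kepA* is OFF in A.
Condition B:
Indole is present, so QuvD is active.
No repressor is bound and QuvD is active, so *kepN* is transcribed.
So KepN is produced and active.
Citrulline is present, so VelA is active.
No repressor is bound and VelA is active, so *dovJ* is transcribed.
So DovJ is produced and active.
With repressor KepN bound, *quvH* is not transcribed.
So QuvH is not produced.
Mevalonate is present, so MorA is active.
With repressor MorA bound, *kepA* is not transcribed.
→ *kepA* is OFF in B.

neither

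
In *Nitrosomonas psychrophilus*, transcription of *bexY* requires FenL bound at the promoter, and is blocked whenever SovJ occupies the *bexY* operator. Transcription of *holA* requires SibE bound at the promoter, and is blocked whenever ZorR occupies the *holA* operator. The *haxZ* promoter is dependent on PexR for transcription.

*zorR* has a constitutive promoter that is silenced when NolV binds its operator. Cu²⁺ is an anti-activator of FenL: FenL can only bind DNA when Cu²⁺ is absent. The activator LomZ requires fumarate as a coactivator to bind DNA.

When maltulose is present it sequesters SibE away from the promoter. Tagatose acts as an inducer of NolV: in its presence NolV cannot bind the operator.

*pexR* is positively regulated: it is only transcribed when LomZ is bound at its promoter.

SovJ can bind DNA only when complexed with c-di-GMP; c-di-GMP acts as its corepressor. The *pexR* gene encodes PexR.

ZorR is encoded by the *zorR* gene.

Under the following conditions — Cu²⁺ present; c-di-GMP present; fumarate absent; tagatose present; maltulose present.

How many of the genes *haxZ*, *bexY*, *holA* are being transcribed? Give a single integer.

0

Fumarate is absent, so LomZ is inactive.
Required activator LomZ is absent, so *pexR* is not transcribed.
So PexR is not produced.
Required activator PexR is absent, so *haxZ* is not transcribed.
→ *haxZ* is OFF.
c-di-GMP is present, so SovJ is active.
Cu²⁺ is present, so FenL is inactive.
With repressor SovJ bound, *bexY* is not transcribed.
→ *bexY* is OFF.
Tagatose is present, so NolV is inactive.
With no repressor bound, *zorR* is transcribed.
So ZorR is produced and active.
Maltulose is present, so SibE is inactive.
With repressor ZorR bound, *holA* is not transcribed.
→ *holA* is OFF.
0 of the 3 genes are transcribed.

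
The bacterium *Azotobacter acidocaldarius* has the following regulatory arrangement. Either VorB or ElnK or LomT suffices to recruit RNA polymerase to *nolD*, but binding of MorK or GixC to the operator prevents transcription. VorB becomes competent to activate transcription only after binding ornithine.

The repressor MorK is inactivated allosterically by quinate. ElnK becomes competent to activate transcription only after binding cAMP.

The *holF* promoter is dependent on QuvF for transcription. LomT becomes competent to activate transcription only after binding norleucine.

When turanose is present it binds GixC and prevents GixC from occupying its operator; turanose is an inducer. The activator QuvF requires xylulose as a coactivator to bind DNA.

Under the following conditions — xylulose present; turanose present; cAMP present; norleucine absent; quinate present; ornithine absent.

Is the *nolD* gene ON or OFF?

Ornithine is absent, so VorB is inactive.
Quinate is present, so MorK is inactive.
cAMP is present, so ElnK is active.
Turanose is present, so GixC is inactive.
Norleucine is absent, so LomT is inactive.
Activator ElnK is present, so *nolD* is transcribed.

ON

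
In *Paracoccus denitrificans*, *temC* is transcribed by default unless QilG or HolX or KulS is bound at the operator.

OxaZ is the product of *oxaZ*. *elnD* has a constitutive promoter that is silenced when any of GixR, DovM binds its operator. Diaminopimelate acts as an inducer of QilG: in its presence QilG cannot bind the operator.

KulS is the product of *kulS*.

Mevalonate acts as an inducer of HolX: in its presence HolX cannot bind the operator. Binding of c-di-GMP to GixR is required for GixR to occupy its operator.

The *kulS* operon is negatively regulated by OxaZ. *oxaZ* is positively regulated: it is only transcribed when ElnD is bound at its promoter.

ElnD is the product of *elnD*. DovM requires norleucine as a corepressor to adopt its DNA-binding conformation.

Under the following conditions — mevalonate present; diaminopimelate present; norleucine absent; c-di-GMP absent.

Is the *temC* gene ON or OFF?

ON

Diaminopimelate is present, so QilG is inactive.
Mevalonate is present, so HolX is inactive.
c-di-GMP is absent, so GixR is inactive.
Norleucine is absent, so DovM is inactive.
With no repressor bound, *elnD* is transcribed.
So ElnD is produced and active.
No repressor is bound and ElnD is active, so *oxaZ* is transcribed.
So OxaZ is produced and active.
With repressor OxaZ bound, *kulS* is not transcribed.
So KulS is not produced.
With no repressor bound, *temC* is transcribed.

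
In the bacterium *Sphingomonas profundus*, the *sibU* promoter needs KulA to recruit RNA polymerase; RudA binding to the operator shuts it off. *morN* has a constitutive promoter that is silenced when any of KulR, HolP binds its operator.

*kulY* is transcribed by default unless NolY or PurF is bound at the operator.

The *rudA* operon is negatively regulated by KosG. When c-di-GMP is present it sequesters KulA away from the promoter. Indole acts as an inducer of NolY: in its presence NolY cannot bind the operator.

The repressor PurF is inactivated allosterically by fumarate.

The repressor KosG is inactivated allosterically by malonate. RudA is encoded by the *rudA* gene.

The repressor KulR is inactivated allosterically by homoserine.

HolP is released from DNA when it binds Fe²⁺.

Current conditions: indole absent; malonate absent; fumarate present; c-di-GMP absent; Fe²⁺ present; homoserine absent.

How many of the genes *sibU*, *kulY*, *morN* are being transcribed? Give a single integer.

1

Malonate is absent, so KosG is active.
With repressor KosG bound, *rudA* is not transcribed.
So RudA is not produced.
c-di-GMP is absent, so KulA is active.
No repressor is bound and KulA is active, so *sibU* is transcribed.
→ *sibU* is ON.
Indole is absent, so NolY is active.
Fumarate is present, so PurF is inactive.
With repressor NolY bound, *kulY* is not transcribed.
→ *kulY* is OFF.
Homoserine is absent, so KulR is active.
Fe²⁺ is present, so HolP is inactive.
With repressor KulR bound, *morN* is not transcribed.
→ *morN* is OFF.
1 of the 3 genes is transcribed.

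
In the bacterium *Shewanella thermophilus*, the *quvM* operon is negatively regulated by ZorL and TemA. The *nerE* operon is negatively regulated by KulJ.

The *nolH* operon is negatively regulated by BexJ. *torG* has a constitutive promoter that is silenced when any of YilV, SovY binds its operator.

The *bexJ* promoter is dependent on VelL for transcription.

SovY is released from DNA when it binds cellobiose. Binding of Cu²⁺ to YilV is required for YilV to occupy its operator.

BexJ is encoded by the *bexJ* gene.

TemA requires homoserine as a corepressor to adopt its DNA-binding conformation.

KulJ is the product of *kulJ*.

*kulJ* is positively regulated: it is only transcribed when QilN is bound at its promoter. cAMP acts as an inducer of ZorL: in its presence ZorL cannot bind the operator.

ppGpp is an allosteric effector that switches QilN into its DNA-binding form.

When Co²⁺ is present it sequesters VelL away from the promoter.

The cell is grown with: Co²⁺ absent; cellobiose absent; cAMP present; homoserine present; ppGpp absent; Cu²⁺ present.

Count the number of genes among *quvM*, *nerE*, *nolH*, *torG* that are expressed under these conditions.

cAMP is present, so ZorL is inactive.
Homoserine is present, so TemA is active.
With repressor TemA bound, *quvM* is not transcribed.
→ *quvM* is OFF.
ppGpp is absent, so QilN is inactive.
Required activator QilN is absent, so *kulJ* is not transcribed.
So KulJ is not produced.
With no repressor bound, *nerE* is transcribed.
→ *nerE* is ON.
Co²⁺ is absent, so VelL is active.
No repressor is bound and VelL is active, so *bexJ* is transcribed.
So BexJ is produced and active.
With repressor BexJ bound, *nolH* is not transcribed.
→ *nolH* is OFF.
Cu²⁺ is present, so YilV is active.
Cellobiose is absent, so SovY is active.
With repressor YilV bound, *torG* is not transcribed.
→ *torG* is OFF.
1 of the 4 genes is transcribed.

1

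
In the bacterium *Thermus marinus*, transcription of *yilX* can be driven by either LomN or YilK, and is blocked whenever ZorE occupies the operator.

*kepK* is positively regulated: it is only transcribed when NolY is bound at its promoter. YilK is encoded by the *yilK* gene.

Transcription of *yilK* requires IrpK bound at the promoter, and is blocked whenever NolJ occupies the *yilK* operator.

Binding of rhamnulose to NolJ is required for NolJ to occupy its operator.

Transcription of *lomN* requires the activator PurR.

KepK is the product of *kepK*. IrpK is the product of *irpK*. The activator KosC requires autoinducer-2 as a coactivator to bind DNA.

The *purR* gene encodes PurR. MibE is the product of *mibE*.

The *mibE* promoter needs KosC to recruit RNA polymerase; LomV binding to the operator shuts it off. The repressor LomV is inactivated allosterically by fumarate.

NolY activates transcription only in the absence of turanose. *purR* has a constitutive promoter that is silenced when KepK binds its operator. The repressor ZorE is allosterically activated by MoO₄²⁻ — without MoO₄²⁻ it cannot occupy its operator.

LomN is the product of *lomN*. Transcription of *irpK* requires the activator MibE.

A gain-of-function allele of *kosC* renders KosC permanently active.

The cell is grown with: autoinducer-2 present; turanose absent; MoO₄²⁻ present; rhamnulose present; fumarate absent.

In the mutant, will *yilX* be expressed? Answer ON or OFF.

Turanose is absent, so NolY is active.
No repressor is bound and NolY is active, so *kepK* is transcribed.
So KepK is produced and active.
With repressor KepK bound, *purR* is not transcribed.
So PurR is not produced.
Required activator PurR is absent, so *lomN* is not transcribed.
So LomN is not produced.
Rhamnulose is present, so NolJ is active.
KosC is constitutively active in this strain.
Fumarate is absent, so LomV is active.
With repressor LomV bound, *mibE* is not transcribed.
So MibE is not produced.
Required activator MibE is absent, so *irpK* is not transcribed.
So IrpK is not produced.
With repressor NolJ bound, *yilK* is not transcribed.
So YilK is not produced.
MoO₄²⁻ is present, so ZorE is active.
With repressor ZorE bound, *yilX* is not transcribed.

OFF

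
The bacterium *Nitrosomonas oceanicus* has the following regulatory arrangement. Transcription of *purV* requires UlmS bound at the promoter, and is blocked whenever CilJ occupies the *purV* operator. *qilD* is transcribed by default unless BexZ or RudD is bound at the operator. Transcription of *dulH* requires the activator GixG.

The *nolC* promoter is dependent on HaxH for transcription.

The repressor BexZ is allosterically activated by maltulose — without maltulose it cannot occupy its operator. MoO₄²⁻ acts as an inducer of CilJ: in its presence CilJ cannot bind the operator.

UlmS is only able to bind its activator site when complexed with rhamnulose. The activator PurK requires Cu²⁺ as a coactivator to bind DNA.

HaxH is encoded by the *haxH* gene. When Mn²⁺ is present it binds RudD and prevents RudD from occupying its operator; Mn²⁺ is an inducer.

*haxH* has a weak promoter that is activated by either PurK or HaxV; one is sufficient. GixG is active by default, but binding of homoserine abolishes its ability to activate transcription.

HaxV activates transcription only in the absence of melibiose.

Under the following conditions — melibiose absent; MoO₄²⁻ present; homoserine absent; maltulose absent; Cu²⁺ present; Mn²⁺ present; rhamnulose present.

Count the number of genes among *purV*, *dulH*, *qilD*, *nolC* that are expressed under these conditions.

4

Rhamnulose is present, so UlmS is active.
MoO₄²⁻ is present, so CilJ is inactive.
No repressor is bound and UlmS is active, so *purV* is transcribed.
→ *purV* is ON.
Homoserine is absent, so GixG is active.
No repressor is bound and GixG is active, so *dulH* is transcribed.
→ *dulH* is ON.
Maltulose is absent, so BexZ is inactive.
Mn²⁺ is present, so RudD is inactive.
With no repressor bound, *qilD* is transcribed.
→ *qilD* is ON.
Cu²⁺ is present, so PurK is active.
Melibiose is absent, so HaxV is active.
Activator PurK is present, so *haxH* is transcribed.
So HaxH is produced and active.
No repressor is bound and HaxH is active, so *nolC* is transcribed.
→ *nolC* is ON.
4 of the 4 genes are transcribed.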